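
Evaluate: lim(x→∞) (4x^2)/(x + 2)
This is an ∞/∞ indeterminate form.

Apply L'Hôpital's rule: differentiate numerator and denominator separately.
  f(x) = 4·x^2   ⇒   f'(x) = 8·x
  g(x) = x + 2   ⇒   g'(x) = 1
  lim(x→∞) f'(x)/g'(x) = lim(x→∞) (8·x)/(1)
  = ∞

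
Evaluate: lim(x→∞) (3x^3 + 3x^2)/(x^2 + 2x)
This is an ∞/∞ indeterminate form.

Apply L'Hôpital's rule: differentiate numerator and denominator separately.
  f(x) = 3·x^3 + 3·x^2   ⇒   f'(x) = 9·x^2 + 6·x
  g(x) = x^2 + 2·x   ⇒   g'(x) = 2·x + 2
  lim(x→∞) f'(x)/g'(x) = lim(x→∞) (9·x^2 + 6·x)/(2·x + 2)
  = ∞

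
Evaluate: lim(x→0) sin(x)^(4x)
This is an exponential indeterminate form.

For exponential indeterminate forms, take the natural log:
  Let L = lim(x→0) sin(x)^(4x)
  Then ln(L) = lim(x→0) [exponent × ln(base)]
  Evaluate using L'Hôpital or standard limits, then exponentiate.
  L = 1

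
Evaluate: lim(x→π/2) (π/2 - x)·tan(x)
This is a 0·∞ indeterminate form.

Rewrite 0·∞ as a quotient (0/0 or ∞/∞ form), then apply L'Hôpital's rule:
  lim(x→π/2) (π/2 - x)·tan(x) = 1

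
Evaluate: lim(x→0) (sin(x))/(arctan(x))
This is a 0/0 indeterminate form.

Apply L'Hôpital's rule: differentiate numerator and denominator separately.
  f(x) = sin(x)   ⇒   f'(x) = cos(x)
  g(x) = atan(x)   ⇒   g'(x) = 1/(x^2 + 1)
  lim(x→0) f'(x)/g'(x) = lim(x→0) (cos(x))/(1/(x^2 + 1))
  = 1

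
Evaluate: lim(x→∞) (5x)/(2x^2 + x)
This is an ∞/∞ indeterminate form.

Apply L'Hôpital's rule: differentiate numerator and denominator separately.
  f(x) = 5·x   ⇒   f'(x) = 5
  g(x) = 2·x^2 + x   ⇒   g'(x) = 4·x + 1
  lim(x→∞) f'(x)/g'(x) = lim(x→∞) (5)/(4·x + 1)
  = 0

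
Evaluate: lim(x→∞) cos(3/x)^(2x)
This is an exponential indeterminate form.

For exponential indeterminate forms, take the natural log:
  Let L = lim(x→∞) cos(3/x)^(2x)
  Then ln(L) = lim(x→∞) [exponent × ln(base)]
  Evaluate using L'Hôpital or standard limits, then exponentiate.
  L = 1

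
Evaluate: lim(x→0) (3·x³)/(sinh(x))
This is a 0/0 indeterminate form.

Apply L'Hôpital's rule: differentiate numerator and denominator separately.
  f(x) = 3·x^3   ⇒   f'(x) = 9·x^2
  g(x) = sinh(x)   ⇒   g'(x) = cosh(x)
  lim(x→0) f'(x)/g'(x) = lim(x→0) (9·x^2)/(cosh(x))
  = 0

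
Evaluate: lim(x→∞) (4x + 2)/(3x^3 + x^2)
This is an ∞/∞ indeterminate form.

Apply L'Hôpital's rule: differentiate numerator and denominator separately.
  f(x) = 4·x + 2   ⇒   f'(x) = 4
  g(x) = 3·x^3 + x^2   ⇒   g'(x) = 9·x^2 + 2·x
  lim(x→∞) f'(x)/g'(x) = lim(x→∞) (4)/(9·x^2 + 2·x)
  = 0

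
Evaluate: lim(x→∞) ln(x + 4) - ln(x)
This is an ∞-∞ indeterminate form.

Combine fractions or rationalize to convert ∞-∞ to 0/0 form:
  lim(x→∞) ln(x + 4) - ln(x) = 0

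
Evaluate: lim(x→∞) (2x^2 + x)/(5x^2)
This is an ∞/∞ indeterminate form.

Apply L'Hôpital's rule: differentiate numerator and denominator separately.
  f(x) = 2·x^2 + x   ⇒   f'(x) = 4·x + 1
  g(x) = 5·x^2   ⇒   g'(x) = 10·x
  lim(x→∞) f'(x)/g'(x) = lim(x→∞) (4·x + 1)/(10·x)
  = 2/5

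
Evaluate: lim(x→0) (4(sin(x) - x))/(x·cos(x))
This is a 0/0 indeterminate form.

Apply L'Hôpital's rule: differentiate numerator and denominator separately.
  f(x) = -4·x + 4·sin(x)   ⇒   f'(x) = 4·cos(x) - 4
  g(x) = x·cos(x)   ⇒   g'(x) = -x·sin(x) + cos(x)
  lim(x→0) f'(x)/g'(x) = lim(x→0) (4·cos(x) - 4)/(-x·sin(x) + cos(x))
  = 0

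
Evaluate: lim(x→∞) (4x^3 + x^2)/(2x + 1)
This is an ∞/∞ indeterminate form.

Apply L'Hôpital's rule: differentiate numerator and denominator separately.
  f(x) = 4·x^3 + x^2   ⇒   f'(x) = 12·x^2 + 2·x
  g(x) = 2·x + 1   ⇒   g'(x) = 2
  lim(x→∞) f'(x)/g'(x) = lim(x→∞) (12·x^2 + 2·x)/(2)
  = ∞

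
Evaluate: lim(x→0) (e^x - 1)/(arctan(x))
This is a 0/0 indeterminate form.

Apply L'Hôpital's rule: differentiate numerator and denominator separately.
  f(x) = e^(x) - 1   ⇒   f'(x) = e^(x)
  g(x) = atan(x)   ⇒   g'(x) = 1/(x^2 + 1)
  lim(x→0) f'(x)/g'(x) = lim(x→0) (e^(x))/(1/(x^2 + 1))
  = 1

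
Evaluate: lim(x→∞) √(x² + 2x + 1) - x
This is an ∞-∞ indeterminate form.

Combine fractions or rationalize to convert ∞-∞ to 0/0 form:
  lim(x→∞) √(x² + 2x + 1) - x = 1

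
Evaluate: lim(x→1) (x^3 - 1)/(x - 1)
This is a standard limit.

Factor or rationalize the expression:
  lim(x→1) (x^3 - 1)/(x - 1) = 3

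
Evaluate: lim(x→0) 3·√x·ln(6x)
This is a 0·∞ indeterminate form.

Rewrite 0·∞ as a quotient (0/0 or ∞/∞ form), then apply L'Hôpital's rule:
  lim(x→0) 3·√x·ln(6x) = 0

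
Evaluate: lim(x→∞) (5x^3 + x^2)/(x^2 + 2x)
This is an ∞/∞ indeterminate form.

Apply L'Hôpital's rule: differentiate numerator and denominator separately.
  f(x) = 5·x^3 + x^2   ⇒   f'(x) = 15·x^2 + 2·x
  g(x) = x^2 + 2·x   ⇒   g'(x) = 2·x + 2
  lim(x→∞) f'(x)/g'(x) = lim(x→∞) (15·x^2 + 2·x)/(2·x + 2)
  = ∞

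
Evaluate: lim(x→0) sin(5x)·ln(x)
This is a 0·∞ indeterminate form.

Rewrite 0·∞ as a quotient (0/0 or ∞/∞ form), then apply L'Hôpital's rule:
  lim(x→0) sin(5x)·ln(x) = 0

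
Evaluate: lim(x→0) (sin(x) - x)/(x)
This is a 0/0 indeterminate form.

Apply L'Hôpital's rule: differentiate numerator and denominator separately.
  f(x) = -x + sin(x)   ⇒   f'(x) = cos(x) - 1
  g(x) = x   ⇒   g'(x) = 1
  lim(x→0) f'(x)/g'(x) = lim(x→0) (cos(x) - 1)/(1)
  = 0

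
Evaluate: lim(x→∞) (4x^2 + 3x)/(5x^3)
This is an ∞/∞ indeterminate form.

Apply L'Hôpital's rule: differentiate numerator and denominator separately.
  f(x) = 4·x^2 + 3·x   ⇒   f'(x) = 8·x + 3
  g(x) = 5·x^3   ⇒   g'(x) = 15·x^2
  lim(x→∞) f'(x)/g'(x) = lim(x→∞) (8·x + 3)/(15·x^2)
  = 0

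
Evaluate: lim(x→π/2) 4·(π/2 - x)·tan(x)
This is a 0·∞ indeterminate form.

Rewrite 0·∞ as a quotient (0/0 or ∞/∞ form), then apply L'Hôpital's rule:
  lim(x→π/2) 4·(π/2 - x)·tan(x) = 4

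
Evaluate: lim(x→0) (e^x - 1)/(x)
This is a 0/0 indeterminate form.

Apply L'Hôpital's rule: differentiate numerator and denominator separately.
  f(x) = e^(x) - 1   ⇒   f'(x) = e^(x)
  g(x) = x   ⇒   g'(x) = 1
  lim(x→0) f'(x)/g'(x) = lim(x→0) (e^(x))/(1)
  = 1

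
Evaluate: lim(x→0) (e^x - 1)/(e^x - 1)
This is a 0/0 indeterminate form.

Apply L'Hôpital's rule: differentiate numerator and denominator separately.
  f(x) = e^(x) - 1   ⇒   f'(x) = e^(x)
  g(x) = e^(x) - 1   ⇒   g'(x) = e^(x)
  lim(x→0) f'(x)/g'(x) = lim(x→0) (e^(x))/(e^(x))
  = 1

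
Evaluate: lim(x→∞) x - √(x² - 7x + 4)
This is an ∞-∞ indeterminate form.

Combine fractions or rationalize to convert ∞-∞ to 0/0 form:
  lim(x→∞) x - √(x² - 7x + 4) = 7/2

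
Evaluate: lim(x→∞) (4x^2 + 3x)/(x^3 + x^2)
This is an ∞/∞ indeterminate form.

Apply L'Hôpital's rule: differentiate numerator and denominator separately.
  f(x) = 4·x^2 + 3·x   ⇒   f'(x) = 8·x + 3
  g(x) = x^3 + x^2   ⇒   g'(x) = 3·x^2 + 2·x
  lim(x→∞) f'(x)/g'(x) = lim(x→∞) (8·x + 3)/(3·x^2 + 2·x)
  = 0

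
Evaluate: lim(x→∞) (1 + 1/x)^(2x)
This is an exponential indeterminate form.

For exponential indeterminate forms, take the natural log:
  Let L = lim(x→∞) (1 + 1/x)^(2x)
  Then ln(L) = lim(x→∞) [exponent × ln(base)]
  Evaluate using L'Hôpital or standard limits, then exponentiate.
  L = e²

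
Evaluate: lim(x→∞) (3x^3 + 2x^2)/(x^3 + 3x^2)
This is an ∞/∞ indeterminate form.

Apply L'Hôpital's rule: differentiate numerator and denominator separately.
  f(x) = 3·x^3 + 2·x^2   ⇒   f'(x) = 9·x^2 + 4·x
  g(x) = x^3 + 3·x^2   ⇒   g'(x) = 3·x^2 + 6·x
  lim(x→∞) f'(x)/g'(x) = lim(x→∞) (9·x^2 + 4·x)/(3·x^2 + 6·x)
  = 3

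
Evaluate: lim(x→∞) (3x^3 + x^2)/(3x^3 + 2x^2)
This is an ∞/∞ indeterminate form.

Apply L'Hôpital's rule: differentiate numerator and denominator separately.
  f(x) = 3·x^3 + x^2   ⇒   f'(x) = 9·x^2 + 2·x
  g(x) = 3·x^3 + 2·x^2   ⇒   g'(x) = 9·x^2 + 4·x
  lim(x→∞) f'(x)/g'(x) = lim(x→∞) (9·x^2 + 2·x)/(9·x^2 + 4·x)
  = 1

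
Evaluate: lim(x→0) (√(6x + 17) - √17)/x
This is a standard limit.

Factor or rationalize the expression:
  lim(x→0) (√(6x + 17) - √17)/x = 3·sqrt(17)/17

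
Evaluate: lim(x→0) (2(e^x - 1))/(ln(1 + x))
This is a 0/0 indeterminate form.

Apply L'Hôpital's rule: differentiate numerator and denominator separately.
  f(x) = 2·e^(x) - 2   ⇒   f'(x) = 2·e^(x)
  g(x) = ln(x + 1)   ⇒   g'(x) = 1/(x + 1)
  lim(x→0) f'(x)/g'(x) = lim(x→0) (2·e^(x))/(1/(x + 1))
  = 2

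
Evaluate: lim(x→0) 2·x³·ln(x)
This is a 0·∞ indeterminate form.

Rewrite 0·∞ as a quotient (0/0 or ∞/∞ form), then apply L'Hôpital's rule:
  lim(x→0) 2·x³·ln(x) = 0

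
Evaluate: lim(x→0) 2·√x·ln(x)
This is a 0·∞ indeterminate form.

Rewrite 0·∞ as a quotient (0/0 or ∞/∞ form), then apply L'Hôpital's rule:
  lim(x→0) 2·√x·ln(x) = 0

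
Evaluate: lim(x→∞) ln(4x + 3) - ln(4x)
This is an ∞-∞ indeterminate form.

Combine fractions or rationalize to convert ∞-∞ to 0/0 form:
  lim(x→∞) ln(4x + 3) - ln(4x) = 0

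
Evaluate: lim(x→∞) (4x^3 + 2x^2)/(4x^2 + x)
This is an ∞/∞ indeterminate form.

Apply L'Hôpital's rule: differentiate numerator and denominator separately.
  f(x) = 4·x^3 + 2·x^2   ⇒   f'(x) = 12·x^2 + 4·x
  g(x) = 4·x^2 + x   ⇒   g'(x) = 8·x + 1
  lim(x→∞) f'(x)/g'(x) = lim(x→∞) (12·x^2 + 4·x)/(8·x + 1)
  = ∞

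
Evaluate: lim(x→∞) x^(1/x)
This is an exponential indeterminate form.

For exponential indeterminate forms, take the natural log:
  Let L = lim(x→∞) x^(1/x)
  Then ln(L) = lim(x→∞) [exponent × ln(base)]
  Evaluate using L'Hôpital or standard limits, then exponentiate.
  L = 1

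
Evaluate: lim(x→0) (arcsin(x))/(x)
This is a 0/0 indeterminate form.

Apply L'Hôpital's rule: differentiate numerator and denominator separately.
  f(x) = asin(x)   ⇒   f'(x) = 1/sqrt(1 - x^2)
  g(x) = x   ⇒   g'(x) = 1
  lim(x→0) f'(x)/g'(x) = lim(x→0) (1/sqrt(1 - x^2))/(1)
  = 1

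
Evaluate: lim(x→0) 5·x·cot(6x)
This is a 0·∞ indeterminate form.

Rewrite 0·∞ as a quotient (0/0 or ∞/∞ form), then apply L'Hôpital's rule:
  lim(x→0) 5·x·cot(6x) = 5/6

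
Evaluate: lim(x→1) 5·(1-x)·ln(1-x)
This is a 0·∞ indeterminate form.

Rewrite 0·∞ as a quotient (0/0 or ∞/∞ form), then apply L'Hôpital's rule:
  lim(x→1) 5·(1-x)·ln(1-x) = 0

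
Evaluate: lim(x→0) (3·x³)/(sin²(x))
This is a 0/0 indeterminate form.

Apply L'Hôpital's rule: differentiate numerator and denominator separately.
  f(x) = 3·x^3   ⇒   f'(x) = 9·x^2
  g(x) = sin(x)^2   ⇒   g'(x) = 2·sin(x)·cos(x)
  lim(x→0) f'(x)/g'(x) = lim(x→0) (9·x^2)/(2·sin(x)·cos(x))
  = 0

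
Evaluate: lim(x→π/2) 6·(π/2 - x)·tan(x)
This is a 0·∞ indeterminate form.

Rewrite 0·∞ as a quotient (0/0 or ∞/∞ form), then apply L'Hôpital's rule:
  lim(x→π/2) 6·(π/2 - x)·tan(x) = 6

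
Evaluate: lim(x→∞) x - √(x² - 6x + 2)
This is an ∞-∞ indeterminate form.

Combine fractions or rationalize to convert ∞-∞ to 0/0 form:
  lim(x→∞) x - √(x² - 6x + 2) = 3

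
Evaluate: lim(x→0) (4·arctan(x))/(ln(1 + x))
This is a 0/0 indeterminate form.

Apply L'Hôpital's rule: differentiate numerator and denominator separately.
  f(x) = 4·atan(x)   ⇒   f'(x) = 4/(x^2 + 1)
  g(x) = ln(x + 1)   ⇒   g'(x) = 1/(x + 1)
  lim(x→0) f'(x)/g'(x) = lim(x→0) (4/(x^2 + 1))/(1/(x + 1))
  = 4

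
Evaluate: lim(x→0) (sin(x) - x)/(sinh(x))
This is a 0/0 indeterminate form.

Apply L'Hôpital's rule: differentiate numerator and denominator separately.
  f(x) = -x + sin(x)   ⇒   f'(x) = cos(x) - 1
  g(x) = sinh(x)   ⇒   g'(x) = cosh(x)
  lim(x→0) f'(x)/g'(x) = lim(x→0) (cos(x) - 1)/(cosh(x))
  = 0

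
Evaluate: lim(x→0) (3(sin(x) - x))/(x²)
This is a 0/0 indeterminate form.

Apply L'Hôpital's rule: differentiate numerator and denominator separately.
  f(x) = -3·x + 3·sin(x)   ⇒   f'(x) = 3·cos(x) - 3
  g(x) = x^2   ⇒   g'(x) = 2·x
  lim(x→0) f'(x)/g'(x) = lim(x→0) (3·cos(x) - 3)/(2·x)
  = 0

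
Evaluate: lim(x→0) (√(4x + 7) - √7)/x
This is a standard limit.

Factor or rationalize the expression:
  lim(x→0) (√(4x + 7) - √7)/x = 2·sqrt(7)/7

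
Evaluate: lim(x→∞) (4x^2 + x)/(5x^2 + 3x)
This is an ∞/∞ indeterminate form.

Apply L'Hôpital's rule: differentiate numerator and denominator separately.
  f(x) = 4·x^2 + x   ⇒   f'(x) = 8·x + 1
  g(x) = 5·x^2 + 3·x   ⇒   g'(x) = 10·x + 3
  lim(x→∞) f'(x)/g'(x) = lim(x→∞) (8·x + 1)/(10·x + 3)
  = 4/5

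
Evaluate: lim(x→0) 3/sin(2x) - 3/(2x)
This is an ∞-∞ indeterminate form.

Combine fractions or rationalize to convert ∞-∞ to 0/0 form:
  lim(x→0) 3/sin(2x) - 3/(2x) = 0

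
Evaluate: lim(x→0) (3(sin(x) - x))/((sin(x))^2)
This is a 0/0 indeterminate form.

Apply L'Hôpital's rule: differentiate numerator and denominator separately.
  f(x) = -3·x + 3·sin(x)   ⇒   f'(x) = 3·cos(x) - 3
  g(x) = sin(x)^2   ⇒   g'(x) = 2·sin(x)·cos(x)
  lim(x→0) f'(x)/g'(x) = lim(x→0) (3·cos(x) - 3)/(2·sin(x)·cos(x))
  = 0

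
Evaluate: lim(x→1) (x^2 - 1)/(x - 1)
This is a standard limit.

Factor or rationalize the expression:
  lim(x→1) (x^2 - 1)/(x - 1) = 2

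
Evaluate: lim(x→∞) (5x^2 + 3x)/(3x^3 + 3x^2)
This is an ∞/∞ indeterminate form.

Apply L'Hôpital's rule: differentiate numerator and denominator separately.
  f(x) = 5·x^2 + 3·x   ⇒   f'(x) = 10·x + 3
  g(x) = 3·x^3 + 3·x^2   ⇒   g'(x) = 9·x^2 + 6·x
  lim(x→∞) f'(x)/g'(x) = lim(x→∞) (10·x + 3)/(9·x^2 + 6·x)
  = 0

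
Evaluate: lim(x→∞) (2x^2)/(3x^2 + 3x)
This is an ∞/∞ indeterminate form.

Apply L'Hôpital's rule: differentiate numerator and denominator separately.
  f(x) = 2·x^2   ⇒   f'(x) = 4·x
  g(x) = 3·x^2 + 3·x   ⇒   g'(x) = 6·x + 3
  lim(x→∞) f'(x)/g'(x) = lim(x→∞) (4·x)/(6·x + 3)
  = 2/3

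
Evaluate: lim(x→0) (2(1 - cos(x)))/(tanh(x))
This is a 0/0 indeterminate form.

Apply L'Hôpital's rule: differentiate numerator and denominator separately.
  f(x) = 2 - 2·cos(x)   ⇒   f'(x) = 2·sin(x)
  g(x) = tanh(x)   ⇒   g'(x) = 1 - tanh(x)^2
  lim(x→0) f'(x)/g'(x) = lim(x→0) (2·sin(x))/(1 - tanh(x)^2)
  = 0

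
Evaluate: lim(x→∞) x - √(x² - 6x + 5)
This is an ∞-∞ indeterminate form.

Combine fractions or rationalize to convert ∞-∞ to 0/0 form:
  lim(x→∞) x - √(x² - 6x + 5) = 3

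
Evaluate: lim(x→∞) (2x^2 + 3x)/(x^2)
This is an ∞/∞ indeterminate form.

Apply L'Hôpital's rule: differentiate numerator and denominator separately.
  f(x) = 2·x^2 + 3·x   ⇒   f'(x) = 4·x + 3
  g(x) = x^2   ⇒   g'(x) = 2·x
  lim(x→∞) f'(x)/g'(x) = lim(x→∞) (4·x + 3)/(2·x)
  = 2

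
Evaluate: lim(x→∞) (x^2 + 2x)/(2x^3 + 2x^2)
This is an ∞/∞ indeterminate form.

Apply L'Hôpital's rule: differentiate numerator and denominator separately.
  f(x) = x^2 + 2·x   ⇒   f'(x) = 2·x + 2
  g(x) = 2·x^3 + 2·x^2   ⇒   g'(x) = 6·x^2 + 4·x
  lim(x→∞) f'(x)/g'(x) = lim(x→∞) (2·x + 2)/(6·x^2 + 4·x)
  = 0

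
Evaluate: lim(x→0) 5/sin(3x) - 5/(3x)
This is an ∞-∞ indeterminate form.

Combine fractions or rationalize to convert ∞-∞ to 0/0 form:
  lim(x→0) 5/sin(3x) - 5/(3x) = 0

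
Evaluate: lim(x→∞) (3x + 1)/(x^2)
This is an ∞/∞ indeterminate form.

Apply L'Hôpital's rule: differentiate numerator and denominator separately.
  f(x) = 3·x + 1   ⇒   f'(x) = 3
  g(x) = x^2   ⇒   g'(x) = 2·x
  lim(x→∞) f'(x)/g'(x) = lim(x→∞) (3)/(2·x)
  = 0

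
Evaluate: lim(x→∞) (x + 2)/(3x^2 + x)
This is an ∞/∞ indeterminate form.

Apply L'Hôpital's rule: differentiate numerator and denominator separately.
  f(x) = x + 2   ⇒   f'(x) = 1
  g(x) = 3·x^2 + x   ⇒   g'(x) = 6·x + 1
  lim(x→∞) f'(x)/g'(x) = lim(x→∞) (1)/(6·x + 1)
  = 0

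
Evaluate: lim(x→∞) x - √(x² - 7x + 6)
This is an ∞-∞ indeterminate form.

Combine fractions or rationalize to convert ∞-∞ to 0/0 form:
  lim(x→∞) x - √(x² - 7x + 6) = 7/2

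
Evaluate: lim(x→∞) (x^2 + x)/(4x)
This is an ∞/∞ indeterminate form.

Apply L'Hôpital's rule: differentiate numerator and denominator separately.
  f(x) = x^2 + x   ⇒   f'(x) = 2·x + 1
  g(x) = 4·x   ⇒   g'(x) = 4
  lim(x→∞) f'(x)/g'(x) = lim(x→∞) (2·x + 1)/(4)
  = ∞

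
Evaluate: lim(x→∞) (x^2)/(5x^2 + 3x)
This is an ∞/∞ indeterminate form.

Apply L'Hôpital's rule: differentiate numerator and denominator separately.
  f(x) = x^2   ⇒   f'(x) = 2·x
  g(x) = 5·x^2 + 3·x   ⇒   g'(x) = 10·x + 3
  lim(x→∞) f'(x)/g'(x) = lim(x→∞) (2·x)/(10·x + 3)
  = 1/5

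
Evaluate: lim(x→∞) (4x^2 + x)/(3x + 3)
This is an ∞/∞ indeterminate form.

Apply L'Hôpital's rule: differentiate numerator and denominator separately.
  f(x) = 4·x^2 + x   ⇒   f'(x) = 8·x + 1
  g(x) = 3·x + 3   ⇒   g'(x) = 3
  lim(x→∞) f'(x)/g'(x) = lim(x→∞) (8·x + 1)/(3)
  = ∞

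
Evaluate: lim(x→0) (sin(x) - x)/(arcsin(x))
This is a 0/0 indeterminate form.

Apply L'Hôpital's rule: differentiate numerator and denominator separately.
  f(x) = -x + sin(x)   ⇒   f'(x) = cos(x) - 1
  g(x) = asin(x)   ⇒   g'(x) = 1/sqrt(1 - x^2)
  lim(x→0) f'(x)/g'(x) = lim(x→0) (cos(x) - 1)/(1/sqrt(1 - x^2))
  = 0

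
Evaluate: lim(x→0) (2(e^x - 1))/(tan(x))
This is a 0/0 indeterminate form.

Apply L'Hôpital's rule: differentiate numerator and denominator separately.
  f(x) = 2·e^(x) - 2   ⇒   f'(x) = 2·e^(x)
  g(x) = tan(x)   ⇒   g'(x) = tan(x)^2 + 1
  lim(x→0) f'(x)/g'(x) = lim(x→0) (2·e^(x))/(tan(x)^2 + 1)
  = 2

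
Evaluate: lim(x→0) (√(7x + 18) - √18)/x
This is a standard limit.

Factor or rationalize the expression:
  lim(x→0) (√(7x + 18) - √18)/x = 7·sqrt(2)/12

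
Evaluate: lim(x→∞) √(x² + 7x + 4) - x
This is an ∞-∞ indeterminate form.

Combine fractions or rationalize to convert ∞-∞ to 0/0 form:
  lim(x→∞) √(x² + 7x + 4) - x = 7/2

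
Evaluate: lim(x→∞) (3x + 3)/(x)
This is an ∞/∞ indeterminate form.

Apply L'Hôpital's rule: differentiate numerator and denominator separately.
  f(x) = 3·x + 3   ⇒   f'(x) = 3
  g(x) = x   ⇒   g'(x) = 1
  lim(x→∞) f'(x)/g'(x) = lim(x→∞) (3)/(1)
  = 3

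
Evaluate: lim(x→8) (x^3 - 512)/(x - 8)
This is a standard limit.

Factor or rationalize the expression:
  lim(x→8) (x^3 - 512)/(x - 8) = 192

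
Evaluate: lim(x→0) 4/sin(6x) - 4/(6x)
This is an ∞-∞ indeterminate form.

Combine fractions or rationalize to convert ∞-∞ to 0/0 form:
  lim(x→0) 4/sin(6x) - 4/(6x) = 0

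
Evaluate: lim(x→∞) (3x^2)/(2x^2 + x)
This is an ∞/∞ indeterminate form.

Apply L'Hôpital's rule: differentiate numerator and denominator separately.
  f(x) = 3·x^2   ⇒   f'(x) = 6·x
  g(x) = 2·x^2 + x   ⇒   g'(x) = 4·x + 1
  lim(x→∞) f'(x)/g'(x) = lim(x→∞) (6·x)/(4·x + 1)
  = 3/2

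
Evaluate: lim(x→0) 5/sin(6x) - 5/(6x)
This is an ∞-∞ indeterminate form.

Combine fractions or rationalize to convert ∞-∞ to 0/0 form:
  lim(x→0) 5/sin(6x) - 5/(6x) = 0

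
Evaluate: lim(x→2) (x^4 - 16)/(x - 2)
This is a standard limit.

Factor or rationalize the expression:
  lim(x→2) (x^4 - 16)/(x - 2) = 32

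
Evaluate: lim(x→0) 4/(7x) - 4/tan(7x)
This is an ∞-∞ indeterminate form.

Combine fractions or rationalize to convert ∞-∞ to 0/0 form:
  lim(x→0) 4/(7x) - 4/tan(7x) = 0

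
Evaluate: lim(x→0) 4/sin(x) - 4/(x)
This is an ∞-∞ indeterminate form.

Combine fractions or rationalize to convert ∞-∞ to 0/0 form:
  lim(x→0) 4/sin(x) - 4/(x) = 0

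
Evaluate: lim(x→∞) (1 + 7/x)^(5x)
This is an exponential indeterminate form.

For exponential indeterminate forms, take the natural log:
  Let L = lim(x→∞) (1 + 7/x)^(5x)
  Then ln(L) = lim(x→∞) [exponent × ln(base)]
  Evaluate using L'Hôpital or standard limits, then exponentiate.
  L = e^(35)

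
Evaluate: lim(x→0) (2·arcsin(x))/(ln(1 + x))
This is a 0/0 indeterminate form.

Apply L'Hôpital's rule: differentiate numerator and denominator separately.
  f(x) = 2·asin(x)   ⇒   f'(x) = 2/sqrt(1 - x^2)
  g(x) = ln(x + 1)   ⇒   g'(x) = 1/(x + 1)
  lim(x→0) f'(x)/g'(x) = lim(x→0) (2/sqrt(1 - x^2))/(1/(x + 1))
  = 2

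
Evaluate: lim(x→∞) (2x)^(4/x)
This is an exponential indeterminate form.

For exponential indeterminate forms, take the natural log:
  Let L = lim(x→∞) (2x)^(4/x)
  Then ln(L) = lim(x→∞) [exponent × ln(base)]
  Evaluate using L'Hôpital or standard limits, then exponentiate.
  L = 1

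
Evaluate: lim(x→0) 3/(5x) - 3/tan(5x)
This is an ∞-∞ indeterminate form.

Combine fractions or rationalize to convert ∞-∞ to 0/0 form:
  lim(x→0) 3/(5x) - 3/tan(5x) = 0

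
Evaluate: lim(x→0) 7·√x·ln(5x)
This is a 0·∞ indeterminate form.

Rewrite 0·∞ as a quotient (0/0 or ∞/∞ form), then apply L'Hôpital's rule:
  lim(x→0) 7·√x·ln(5x) = 0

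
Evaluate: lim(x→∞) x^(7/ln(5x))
This is an exponential indeterminate form.

For exponential indeterminate forms, take the natural log:
  Let L = lim(x→∞) x^(7/ln(5x))
  Then ln(L) = lim(x→∞) [exponent × ln(base)]
  Evaluate using L'Hôpital or standard limits, then exponentiate.
  L = e^(7)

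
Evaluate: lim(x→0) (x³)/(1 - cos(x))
This is a 0/0 indeterminate form.

Apply L'Hôpital's rule: differentiate numerator and denominator separately.
  f(x) = x^3   ⇒   f'(x) = 3·x^2
  g(x) = 1 - cos(x)   ⇒   g'(x) = sin(x)
  lim(x→0) f'(x)/g'(x) = lim(x→0) (3·x^2)/(sin(x))
  = 0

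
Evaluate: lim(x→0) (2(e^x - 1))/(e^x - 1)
This is a 0/0 indeterminate form.

Apply L'Hôpital's rule: differentiate numerator and denominator separately.
  f(x) = 2·e^(x) - 2   ⇒   f'(x) = 2·e^(x)
  g(x) = e^(x) - 1   ⇒   g'(x) = e^(x)
  lim(x→0) f'(x)/g'(x) = lim(x→0) (2·e^(x))/(e^(x))
  = 2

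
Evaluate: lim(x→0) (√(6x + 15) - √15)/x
This is a standard limit.

Factor or rationalize the expression:
  lim(x→0) (√(6x + 15) - √15)/x = sqrt(15)/5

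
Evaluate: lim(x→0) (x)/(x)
This is a 0/0 indeterminate form.

Apply L'Hôpital's rule: differentiate numerator and denominator separately.
  f(x) = x   ⇒   f'(x) = 1
  g(x) = x   ⇒   g'(x) = 1
  lim(x→0) f'(x)/g'(x) = lim(x→0) (1)/(1)
  = 1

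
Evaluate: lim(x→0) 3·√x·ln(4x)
This is a 0·∞ indeterminate form.

Rewrite 0·∞ as a quotient (0/0 or ∞/∞ form), then apply L'Hôpital's rule:
  lim(x→0) 3·√x·ln(4x) = 0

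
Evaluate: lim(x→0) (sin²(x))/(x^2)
This is a 0/0 indeterminate form.

Apply L'Hôpital's rule: differentiate numerator and denominator separately.
  f(x) = sin(x)^2   ⇒   f'(x) = 2·sin(x)·cos(x)
  g(x) = x^2   ⇒   g'(x) = 2·x
  lim(x→0) f'(x)/g'(x) = lim(x→0) (2·sin(x)·cos(x))/(2·x)
  = 1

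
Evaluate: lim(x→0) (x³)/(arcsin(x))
This is a 0/0 indeterminate form.

Apply L'Hôpital's rule: differentiate numerator and denominator separately.
  f(x) = x^3   ⇒   f'(x) = 3·x^2
  g(x) = asin(x)   ⇒   g'(x) = 1/sqrt(1 - x^2)
  lim(x→0) f'(x)/g'(x) = lim(x→0) (3·x^2)/(1/sqrt(1 - x^2))
  = 0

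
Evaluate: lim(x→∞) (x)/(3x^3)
This is an ∞/∞ indeterminate form.

Apply L'Hôpital's rule: differentiate numerator and denominator separately.
  f(x) = x   ⇒   f'(x) = 1
  g(x) = 3·x^3   ⇒   g'(x) = 9·x^2
  lim(x→∞) f'(x)/g'(x) = lim(x→∞) (1)/(9·x^2)
  = 0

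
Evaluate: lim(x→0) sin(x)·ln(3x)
This is a 0·∞ indeterminate form.

Rewrite 0·∞ as a quotient (0/0 or ∞/∞ form), then apply L'Hôpital's rule:
  lim(x→0) sin(x)·ln(3x) = 0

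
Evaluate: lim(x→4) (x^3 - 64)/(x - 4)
This is a standard limit.

Factor or rationalize the expression:
  lim(x→4) (x^3 - 64)/(x - 4) = 48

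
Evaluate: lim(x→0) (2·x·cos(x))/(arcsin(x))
This is a 0/0 indeterminate form.

Apply L'Hôpital's rule: differentiate numerator and denominator separately.
  f(x) = 2·x·cos(x)   ⇒   f'(x) = -2·x·sin(x) + 2·cos(x)
  g(x) = asin(x)   ⇒   g'(x) = 1/sqrt(1 - x^2)
  lim(x→0) f'(x)/g'(x) = lim(x→0) (-2·x·sin(x) + 2·cos(x))/(1/sqrt(1 - x^2))
  = 2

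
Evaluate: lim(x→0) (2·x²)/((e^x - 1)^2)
This is a 0/0 indeterminate form.

Apply L'Hôpital's rule: differentiate numerator and denominator separately.
  f(x) = 2·x^2   ⇒   f'(x) = 4·x
  g(x) = (e^(x) - 1)^2   ⇒   g'(x) = 2·(e^(x) - 1)·e^(x)
  lim(x→0) f'(x)/g'(x) = lim(x→0) (4·x)/(2·(e^(x) - 1)·e^(x))
  = 2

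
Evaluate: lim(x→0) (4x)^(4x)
This is an exponential indeterminate form.

For exponential indeterminate forms, take the natural log:
  Let L = lim(x→0) (4x)^(4x)
  Then ln(L) = lim(x→0) [exponent × ln(base)]
  Evaluate using L'Hôpital or standard limits, then exponentiate.
  L = 1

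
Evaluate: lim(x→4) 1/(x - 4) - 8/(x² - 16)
This is an ∞-∞ indeterminate form.

Combine fractions or rationalize to convert ∞-∞ to 0/0 form:
  lim(x→4) 1/(x - 4) - 8/(x² - 16) = 1/8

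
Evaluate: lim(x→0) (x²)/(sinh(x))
This is a 0/0 indeterminate form.

Apply L'Hôpital's rule: differentiate numerator and denominator separately.
  f(x) = x^2   ⇒   f'(x) = 2·x
  g(x) = sinh(x)   ⇒   g'(x) = cosh(x)
  lim(x→0) f'(x)/g'(x) = lim(x→0) (2·x)/(cosh(x))
  = 0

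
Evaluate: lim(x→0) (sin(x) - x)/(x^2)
This is a 0/0 indeterminate form.

Apply L'Hôpital's rule: differentiate numerator and denominator separately.
  f(x) = -x + sin(x)   ⇒   f'(x) = cos(x) - 1
  g(x) = x^2   ⇒   g'(x) = 2·x
  lim(x→0) f'(x)/g'(x) = lim(x→0) (cos(x) - 1)/(2·x)
  = 0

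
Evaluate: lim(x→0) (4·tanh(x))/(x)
This is a 0/0 indeterminate form.

Apply L'Hôpital's rule: differentiate numerator and denominator separately.
  f(x) = 4·tanh(x)   ⇒   f'(x) = 4 - 4·tanh(x)^2
  g(x) = x   ⇒   g'(x) = 1
  lim(x→0) f'(x)/g'(x) = lim(x→0) (4 - 4·tanh(x)^2)/(1)
  = 4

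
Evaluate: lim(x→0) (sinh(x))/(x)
This is a 0/0 indeterminate form.

Apply L'Hôpital's rule: differentiate numerator and denominator separately.
  f(x) = sinh(x)   ⇒   f'(x) = cosh(x)
  g(x) = x   ⇒   g'(x) = 1
  lim(x→0) f'(x)/g'(x) = lim(x→0) (cosh(x))/(1)
  = 1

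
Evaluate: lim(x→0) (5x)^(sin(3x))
This is an exponential indeterminate form.

For exponential indeterminate forms, take the natural log:
  Let L = lim(x→0) (5x)^(sin(3x))
  Then ln(L) = lim(x→0) [exponent × ln(base)]
  Evaluate using L'Hôpital or standard limits, then exponentiate.
  L = 1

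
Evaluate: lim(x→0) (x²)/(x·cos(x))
This is a 0/0 indeterminate form.

Apply L'Hôpital's rule: differentiate numerator and denominator separately.
  f(x) = x^2   ⇒   f'(x) = 2·x
  g(x) = x·cos(x)   ⇒   g'(x) = -x·sin(x) + cos(x)
  lim(x→0) f'(x)/g'(x) = lim(x→0) (2·x)/(-x·sin(x) + cos(x))
  = 0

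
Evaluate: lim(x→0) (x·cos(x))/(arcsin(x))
This is a 0/0 indeterminate form.

Apply L'Hôpital's rule: differentiate numerator and denominator separately.
  f(x) = x·cos(x)   ⇒   f'(x) = -x·sin(x) + cos(x)
  g(x) = asin(x)   ⇒   g'(x) = 1/sqrt(1 - x^2)
  lim(x→0) f'(x)/g'(x) = lim(x→0) (-x·sin(x) + cos(x))/(1/sqrt(1 - x^2))
  = 1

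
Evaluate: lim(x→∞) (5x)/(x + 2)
This is an ∞/∞ indeterminate form.

Apply L'Hôpital's rule: differentiate numerator and denominator separately.
  f(x) = 5·x   ⇒   f'(x) = 5
  g(x) = x + 2   ⇒   g'(x) = 1
  lim(x→∞) f'(x)/g'(x) = lim(x→∞) (5)/(1)
  = 5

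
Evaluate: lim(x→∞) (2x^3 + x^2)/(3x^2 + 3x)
This is an ∞/∞ indeterminate form.

Apply L'Hôpital's rule: differentiate numerator and denominator separately.
  f(x) = 2·x^3 + x^2   ⇒   f'(x) = 6·x^2 + 2·x
  g(x) = 3·x^2 + 3·x   ⇒   g'(x) = 6·x + 3
  lim(x→∞) f'(x)/g'(x) = lim(x→∞) (6·x^2 + 2·x)/(6·x + 3)
  = ∞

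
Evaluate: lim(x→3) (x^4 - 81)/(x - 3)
This is a standard limit.

Factor or rationalize the expression:
  lim(x→3) (x^4 - 81)/(x - 3) = 108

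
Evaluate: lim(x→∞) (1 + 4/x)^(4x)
This is an exponential indeterminate form.

For exponential indeterminate forms, take the natural log:
  Let L = lim(x→∞) (1 + 4/x)^(4x)
  Then ln(L) = lim(x→∞) [exponent × ln(base)]
  Evaluate using L'Hôpital or standard limits, then exponentiate.
  L = e^(16)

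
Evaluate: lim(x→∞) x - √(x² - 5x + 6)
This is an ∞-∞ indeterminate form.

Combine fractions or rationalize to convert ∞-∞ to 0/0 form:
  lim(x→∞) x - √(x² - 5x + 6) = 5/2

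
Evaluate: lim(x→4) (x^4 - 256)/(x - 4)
This is a standard limit.

Factor or rationalize the expression:
  lim(x→4) (x^4 - 256)/(x - 4) = 256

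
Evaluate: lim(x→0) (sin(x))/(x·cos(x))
This is a 0/0 indeterminate form.

Apply L'Hôpital's rule: differentiate numerator and denominator separately.
  f(x) = sin(x)   ⇒   f'(x) = cos(x)
  g(x) = x·cos(x)   ⇒   g'(x) = -x·sin(x) + cos(x)
  lim(x→0) f'(x)/g'(x) = lim(x→0) (cos(x))/(-x·sin(x) + cos(x))
  = 1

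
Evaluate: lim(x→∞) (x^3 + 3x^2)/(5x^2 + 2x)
This is an ∞/∞ indeterminate form.

Apply L'Hôpital's rule: differentiate numerator and denominator separately.
  f(x) = x^3 + 3·x^2   ⇒   f'(x) = 3·x^2 + 6·x
  g(x) = 5·x^2 + 2·x   ⇒   g'(x) = 10·x + 2
  lim(x→∞) f'(x)/g'(x) = lim(x→∞) (3·x^2 + 6·x)/(10·x + 2)
  = ∞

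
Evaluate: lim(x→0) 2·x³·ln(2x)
This is a 0·∞ indeterminate form.

Rewrite 0·∞ as a quotient (0/0 or ∞/∞ form), then apply L'Hôpital's rule:
  lim(x→0) 2·x³·ln(2x) = 0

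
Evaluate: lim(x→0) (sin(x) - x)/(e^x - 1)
This is a 0/0 indeterminate form.

Apply L'Hôpital's rule: differentiate numerator and denominator separately.
  f(x) = -x + sin(x)   ⇒   f'(x) = cos(x) - 1
  g(x) = e^(x) - 1   ⇒   g'(x) = e^(x)
  lim(x→0) f'(x)/g'(x) = lim(x→0) (cos(x) - 1)/(e^(x))
  = 0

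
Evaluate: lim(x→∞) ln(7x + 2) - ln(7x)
This is an ∞-∞ indeterminate form.

Combine fractions or rationalize to convert ∞-∞ to 0/0 form:
  lim(x→∞) ln(7x + 2) - ln(7x) = 0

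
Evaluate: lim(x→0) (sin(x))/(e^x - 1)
This is a 0/0 indeterminate form.

Apply L'Hôpital's rule: differentiate numerator and denominator separately.
  f(x) = sin(x)   ⇒   f'(x) = cos(x)
  g(x) = e^(x) - 1   ⇒   g'(x) = e^(x)
  lim(x→0) f'(x)/g'(x) = lim(x→0) (cos(x))/(e^(x))
  = 1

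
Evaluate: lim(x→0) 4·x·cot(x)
This is a 0·∞ indeterminate form.

Rewrite 0·∞ as a quotient (0/0 or ∞/∞ form), then apply L'Hôpital's rule:
  lim(x→0) 4·x·cot(x) = 4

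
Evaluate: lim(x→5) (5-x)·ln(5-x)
This is a 0·∞ indeterminate form.

Rewrite 0·∞ as a quotient (0/0 or ∞/∞ form), then apply L'Hôpital's rule:
  lim(x→5) (5-x)·ln(5-x) = 0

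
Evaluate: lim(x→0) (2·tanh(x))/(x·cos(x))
This is a 0/0 indeterminate form.

Apply L'Hôpital's rule: differentiate numerator and denominator separately.
  f(x) = 2·tanh(x)   ⇒   f'(x) = 2 - 2·tanh(x)^2
  g(x) = x·cos(x)   ⇒   g'(x) = -x·sin(x) + cos(x)
  lim(x→0) f'(x)/g'(x) = lim(x→0) (2 - 2·tanh(x)^2)/(-x·sin(x) + cos(x))
  = 2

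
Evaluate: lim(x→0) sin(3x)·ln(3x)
This is a 0·∞ indeterminate form.

Rewrite 0·∞ as a quotient (0/0 or ∞/∞ form), then apply L'Hôpital's rule:
  lim(x→0) sin(3x)·ln(3x) = 0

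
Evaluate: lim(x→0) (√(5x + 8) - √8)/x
This is a standard limit.

Factor or rationalize the expression:
  lim(x→0) (√(5x + 8) - √8)/x = 5·sqrt(2)/8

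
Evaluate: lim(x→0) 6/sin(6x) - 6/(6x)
This is an ∞-∞ indeterminate form.

Combine fractions or rationalize to convert ∞-∞ to 0/0 form:
  lim(x→0) 6/sin(6x) - 6/(6x) = 0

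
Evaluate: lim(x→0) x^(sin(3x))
This is an exponential indeterminate form.

For exponential indeterminate forms, take the natural log:
  Let L = lim(x→0) x^(sin(3x))
  Then ln(L) = lim(x→0) [exponent × ln(base)]
  Evaluate using L'Hôpital or standard limits, then exponentiate.
  L = 1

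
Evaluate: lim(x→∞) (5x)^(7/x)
This is an exponential indeterminate form.

For exponential indeterminate forms, take the natural log:
  Let L = lim(x→∞) (5x)^(7/x)
  Then ln(L) = lim(x→∞) [exponent × ln(base)]
  Evaluate using L'Hôpital or standard limits, then exponentiate.
  L = 1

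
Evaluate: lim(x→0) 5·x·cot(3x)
This is a 0·∞ indeterminate form.

Rewrite 0·∞ as a quotient (0/0 or ∞/∞ form), then apply L'Hôpital's rule:
  lim(x→0) 5·x·cot(3x) = 5/3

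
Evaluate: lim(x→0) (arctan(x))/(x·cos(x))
This is a 0/0 indeterminate form.

Apply L'Hôpital's rule: differentiate numerator and denominator separately.
  f(x) = atan(x)   ⇒   f'(x) = 1/(x^2 + 1)
  g(x) = x·cos(x)   ⇒   g'(x) = -x·sin(x) + cos(x)
  lim(x→0) f'(x)/g'(x) = lim(x→0) (1/(x^2 + 1))/(-x·sin(x) + cos(x))
  = 1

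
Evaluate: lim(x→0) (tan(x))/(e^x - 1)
This is a 0/0 indeterminate form.

Apply L'Hôpital's rule: differentiate numerator and denominator separately.
  f(x) = tan(x)   ⇒   f'(x) = tan(x)^2 + 1
  g(x) = e^(x) - 1   ⇒   g'(x) = e^(x)
  lim(x→0) f'(x)/g'(x) = lim(x→0) (tan(x)^2 + 1)/(e^(x))
  = 1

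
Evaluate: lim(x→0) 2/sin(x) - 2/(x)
This is an ∞-∞ indeterminate form.

Combine fractions or rationalize to convert ∞-∞ to 0/0 form:
  lim(x→0) 2/sin(x) - 2/(x) = 0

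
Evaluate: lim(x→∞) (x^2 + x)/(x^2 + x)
This is an ∞/∞ indeterminate form.

Apply L'Hôpital's rule: differentiate numerator and denominator separately.
  f(x) = x^2 + x   ⇒   f'(x) = 2·x + 1
  g(x) = x^2 + x   ⇒   g'(x) = 2·x + 1
  lim(x→∞) f'(x)/g'(x) = lim(x→∞) (2·x + 1)/(2·x + 1)
  = 1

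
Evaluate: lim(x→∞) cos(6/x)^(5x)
This is an exponential indeterminate form.

For exponential indeterminate forms, take the natural log:
  Let L = lim(x→∞) cos(6/x)^(5x)
  Then ln(L) = lim(x→∞) [exponent × ln(base)]
  Evaluate using L'Hôpital or standard limits, then exponentiate.
  L = 1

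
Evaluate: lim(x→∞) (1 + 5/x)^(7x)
This is an exponential indeterminate form.

For exponential indeterminate forms, take the natural log:
  Let L = lim(x→∞) (1 + 5/x)^(7x)
  Then ln(L) = lim(x→∞) [exponent × ln(base)]
  Evaluate using L'Hôpital or standard limits, then exponentiate.
  L = e^(35)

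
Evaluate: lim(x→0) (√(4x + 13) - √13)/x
This is a standard limit.

Factor or rationalize the expression:
  lim(x→0) (√(4x + 13) - √13)/x = 2·sqrt(13)/13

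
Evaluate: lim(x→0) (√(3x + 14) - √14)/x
This is a standard limit.

Factor or rationalize the expression:
  lim(x→0) (√(3x + 14) - √14)/x = 3·sqrt(14)/28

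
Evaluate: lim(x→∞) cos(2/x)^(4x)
This is an exponential indeterminate form.

For exponential indeterminate forms, take the natural log:
  Let L = lim(x→∞) cos(2/x)^(4x)
  Then ln(L) = lim(x→∞) [exponent × ln(base)]
  Evaluate using L'Hôpital or standard limits, then exponentiate.
  L = 1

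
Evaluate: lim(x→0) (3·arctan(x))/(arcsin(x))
This is a 0/0 indeterminate form.

Apply L'Hôpital's rule: differentiate numerator and denominator separately.
  f(x) = 3·atan(x)   ⇒   f'(x) = 3/(x^2 + 1)
  g(x) = asin(x)   ⇒   g'(x) = 1/sqrt(1 - x^2)
  lim(x→0) f'(x)/g'(x) = lim(x→0) (3/(x^2 + 1))/(1/sqrt(1 - x^2))
  = 3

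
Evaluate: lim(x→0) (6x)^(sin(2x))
This is an exponential indeterminate form.

For exponential indeterminate forms, take the natural log:
  Let L = lim(x→0) (6x)^(sin(2x))
  Then ln(L) = lim(x→0) [exponent × ln(base)]
  Evaluate using L'Hôpital or standard limits, then exponentiate.
  L = 1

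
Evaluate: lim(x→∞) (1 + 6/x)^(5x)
This is an exponential indeterminate form.

For exponential indeterminate forms, take the natural log:
  Let L = lim(x→∞) (1 + 6/x)^(5x)
  Then ln(L) = lim(x→∞) [exponent × ln(base)]
  Evaluate using L'Hôpital or standard limits, then exponentiate.
  L = e^(30)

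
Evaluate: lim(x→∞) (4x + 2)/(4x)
This is an ∞/∞ indeterminate form.

Apply L'Hôpital's rule: differentiate numerator and denominator separately.
  f(x) = 4·x + 2   ⇒   f'(x) = 4
  g(x) = 4·x   ⇒   g'(x) = 4
  lim(x→∞) f'(x)/g'(x) = lim(x→∞) (4)/(4)
  = 1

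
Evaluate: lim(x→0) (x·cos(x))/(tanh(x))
This is a 0/0 indeterminate form.

Apply L'Hôpital's rule: differentiate numerator and denominator separately.
  f(x) = x·cos(x)   ⇒   f'(x) = -x·sin(x) + cos(x)
  g(x) = tanh(x)   ⇒   g'(x) = 1 - tanh(x)^2
  lim(x→0) f'(x)/g'(x) = lim(x→0) (-x·sin(x) + cos(x))/(1 - tanh(x)^2)
  = 1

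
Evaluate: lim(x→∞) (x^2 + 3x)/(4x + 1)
This is an ∞/∞ indeterminate form.

Apply L'Hôpital's rule: differentiate numerator and denominator separately.
  f(x) = x^2 + 3·x   ⇒   f'(x) = 2·x + 3
  g(x) = 4·x + 1   ⇒   g'(x) = 4
  lim(x→∞) f'(x)/g'(x) = lim(x→∞) (2·x + 3)/(4)
  = ∞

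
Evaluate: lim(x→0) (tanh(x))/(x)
This is a 0/0 indeterminate form.

Apply L'Hôpital's rule: differentiate numerator and denominator separately.
  f(x) = tanh(x)   ⇒   f'(x) = 1 - tanh(x)^2
  g(x) = x   ⇒   g'(x) = 1
  lim(x→0) f'(x)/g'(x) = lim(x→0) (1 - tanh(x)^2)/(1)
  = 1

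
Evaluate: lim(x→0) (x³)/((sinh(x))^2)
This is a 0/0 indeterminate form.

Apply L'Hôpital's rule: differentiate numerator and denominator separately.
  f(x) = x^3   ⇒   f'(x) = 3·x^2
  g(x) = sinh(x)^2   ⇒   g'(x) = 2·sinh(x)·cosh(x)
  lim(x→0) f'(x)/g'(x) = lim(x→0) (3·x^2)/(2·sinh(x)·cosh(x))
  = 0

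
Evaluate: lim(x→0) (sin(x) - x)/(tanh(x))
This is a 0/0 indeterminate form.

Apply L'Hôpital's rule: differentiate numerator and denominator separately.
  f(x) = -x + sin(x)   ⇒   f'(x) = cos(x) - 1
  g(x) = tanh(x)   ⇒   g'(x) = 1 - tanh(x)^2
  lim(x→0) f'(x)/g'(x) = lim(x→0) (cos(x) - 1)/(1 - tanh(x)^2)
  = 0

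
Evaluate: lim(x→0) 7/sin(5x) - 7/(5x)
This is an ∞-∞ indeterminate form.

Combine fractions or rationalize to convert ∞-∞ to 0/0 form:
  lim(x→0) 7/sin(5x) - 7/(5x) = 0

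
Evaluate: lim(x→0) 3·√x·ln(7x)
This is a 0·∞ indeterminate form.

Rewrite 0·∞ as a quotient (0/0 or ∞/∞ form), then apply L'Hôpital's rule:
  lim(x→0) 3·√x·ln(7x) = 0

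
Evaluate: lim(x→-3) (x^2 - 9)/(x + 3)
This is a standard limit.

Factor or rationalize the expression:
  lim(x→-3) (x^2 - 9)/(x + 3) = -6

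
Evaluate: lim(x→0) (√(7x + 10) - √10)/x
This is a standard limit.

Factor or rationalize the expression:
  lim(x→0) (√(7x + 10) - √10)/x = 7·sqrt(10)/20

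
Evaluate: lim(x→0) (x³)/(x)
This is a 0/0 indeterminate form.

Apply L'Hôpital's rule: differentiate numerator and denominator separately.
  f(x) = x^3   ⇒   f'(x) = 3·x^2
  g(x) = x   ⇒   g'(x) = 1
  lim(x→0) f'(x)/g'(x) = lim(x→0) (3·x^2)/(1)
  = 0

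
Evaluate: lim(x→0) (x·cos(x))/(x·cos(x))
This is a 0/0 indeterminate form.

Apply L'Hôpital's rule: differentiate numerator and denominator separately.
  f(x) = x·cos(x)   ⇒   f'(x) = -x·sin(x) + cos(x)
  g(x) = x·cos(x)   ⇒   g'(x) = -x·sin(x) + cos(x)
  lim(x→0) f'(x)/g'(x) = lim(x→0) (-x·sin(x) + cos(x))/(-x·sin(x) + cos(x))
  = 1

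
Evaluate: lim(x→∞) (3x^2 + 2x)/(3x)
This is an ∞/∞ indeterminate form.

Apply L'Hôpital's rule: differentiate numerator and denominator separately.
  f(x) = 3·x^2 + 2·x   ⇒   f'(x) = 6·x + 2
  g(x) = 3·x   ⇒   g'(x) = 3
  lim(x→∞) f'(x)/g'(x) = lim(x→∞) (6·x + 2)/(3)
  = ∞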